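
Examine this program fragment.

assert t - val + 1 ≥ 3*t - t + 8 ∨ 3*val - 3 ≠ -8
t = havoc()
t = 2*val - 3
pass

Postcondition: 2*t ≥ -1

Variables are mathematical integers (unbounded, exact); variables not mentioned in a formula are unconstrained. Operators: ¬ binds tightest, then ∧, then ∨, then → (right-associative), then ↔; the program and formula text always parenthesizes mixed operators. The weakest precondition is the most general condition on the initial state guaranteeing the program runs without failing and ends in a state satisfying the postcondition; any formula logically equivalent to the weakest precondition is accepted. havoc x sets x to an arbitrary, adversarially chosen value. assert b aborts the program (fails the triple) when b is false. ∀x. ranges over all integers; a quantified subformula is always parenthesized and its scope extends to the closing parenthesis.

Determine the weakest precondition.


Working backward. After the program, 2*t ≥ -1 must hold.
Before skip: 2*t ≥ -1
Before t := 2*val - 3: 4*val ≥ 5
Before havoc t: 4*val ≥ 5
Before assert t - val + 1 ≥ 3*t - t + 8 ∨ 3*val - 3 ≠ -8: (t + val ≤ -7 ∨ 3*val ≠ -5) ∧ 4*val ≥ 5
Answer: WP = (t + val ≤ -7 ∨ 3*val ≠ -5) ∧ 4*val ≥ 5


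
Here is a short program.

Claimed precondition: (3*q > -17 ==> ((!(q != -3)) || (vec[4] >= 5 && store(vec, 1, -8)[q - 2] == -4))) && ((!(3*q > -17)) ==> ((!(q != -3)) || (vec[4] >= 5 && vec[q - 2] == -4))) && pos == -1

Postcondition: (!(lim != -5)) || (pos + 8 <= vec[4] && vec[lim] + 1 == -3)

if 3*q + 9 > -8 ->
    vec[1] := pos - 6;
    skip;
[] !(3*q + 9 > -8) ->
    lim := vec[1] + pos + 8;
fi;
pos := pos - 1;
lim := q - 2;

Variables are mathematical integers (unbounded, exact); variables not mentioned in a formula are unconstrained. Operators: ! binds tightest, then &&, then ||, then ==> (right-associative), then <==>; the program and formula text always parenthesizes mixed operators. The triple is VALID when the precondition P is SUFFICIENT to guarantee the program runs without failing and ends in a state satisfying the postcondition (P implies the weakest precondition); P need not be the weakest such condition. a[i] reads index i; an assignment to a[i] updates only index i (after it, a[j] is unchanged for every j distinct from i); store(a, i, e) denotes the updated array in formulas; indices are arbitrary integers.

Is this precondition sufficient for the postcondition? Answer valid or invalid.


Working backward. After the program, the postcondition (!(lim != -5)) || (pos + 8 <= vec[4] && vec[lim] + 1 == -3) must hold; in canonical form it is (!(lim != -5)) || (pos <= vec[4] - 8 && vec[lim] == -4).
Before lim := q - 2: (!(q != -3)) || (pos <= vec[4] - 8 && vec[q - 2] == -4)
Before pos := pos - 1: (!(q != -3)) || (pos <= vec[4] - 7 && vec[q - 2] == -4)
Then branch requires (!(q != -3)) || (pos <= vec[4] - 7 && store(vec, 1, pos - 6)[q - 2] == -4); else branch requires (!(q != -3)) || (pos <= vec[4] - 7 && vec[q - 2] == -4).
Before the if: (3*q > -17 ==> ((!(q != -3)) || (pos <= vec[4] - 7 && store(vec, 1, pos - 6)[q - 2] == -4))) && ((!(3*q > -17)) ==> ((!(q != -3)) || (pos <= vec[4] - 7 && vec[q - 2] == -4)))
The weakest precondition is (3*q > -17 ==> ((!(q != -3)) || (pos <= vec[4] - 7 && store(vec, 1, pos - 6)[q - 2] == -4))) && ((!(3*q > -17)) ==> ((!(q != -3)) || (pos <= vec[4] - 7 && vec[q - 2] == -4))).
Check whether (3*q > -17 ==> ((!(q != -3)) || (vec[4] >= 5 && store(vec, 1, -8)[q - 2] == -4))) && ((!(3*q > -17)) ==> ((!(q != -3)) || (vec[4] >= 5 && vec[q - 2] == -4))) && pos == -1 implies it.
Countermodel: at the initial state pos = -1, q = 0, vec = {[-2] = -4, [1] = 2, [4] = 5, elsewhere 2}, the precondition holds but the weakest precondition fails.
Answer: invalid


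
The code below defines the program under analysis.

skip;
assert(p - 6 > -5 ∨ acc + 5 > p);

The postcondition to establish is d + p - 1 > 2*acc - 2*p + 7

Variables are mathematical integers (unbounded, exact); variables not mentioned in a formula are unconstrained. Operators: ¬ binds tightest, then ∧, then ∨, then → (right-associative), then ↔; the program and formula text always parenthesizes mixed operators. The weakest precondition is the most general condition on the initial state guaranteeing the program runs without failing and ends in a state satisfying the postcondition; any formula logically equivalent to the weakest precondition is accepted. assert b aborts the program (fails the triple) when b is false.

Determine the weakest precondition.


Working backward. After the program, the postcondition d + p - 1 > 2*acc - 2*p + 7 must hold; in canonical form it is d + 3*p > 2*acc + 8.
Before assert p - 6 > -5 ∨ acc + 5 > p: (p > 1 ∨ acc > p - 5) ∧ d + 3*p > 2*acc + 8
Before skip: (p > 1 ∨ acc > p - 5) ∧ d + 3*p > 2*acc + 8
Answer: WP = (p > 1 ∨ acc > p - 5) ∧ d + 3*p > 2*acc + 8


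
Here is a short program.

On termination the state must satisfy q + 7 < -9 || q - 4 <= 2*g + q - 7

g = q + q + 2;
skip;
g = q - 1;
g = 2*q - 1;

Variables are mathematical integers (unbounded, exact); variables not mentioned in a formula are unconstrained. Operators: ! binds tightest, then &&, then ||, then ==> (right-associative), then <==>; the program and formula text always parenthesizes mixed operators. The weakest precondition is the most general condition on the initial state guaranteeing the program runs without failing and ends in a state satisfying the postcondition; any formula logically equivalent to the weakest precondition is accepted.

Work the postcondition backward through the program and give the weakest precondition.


Working backward. After the program, the postcondition q + 7 < -9 || q - 4 <= 2*g + q - 7 must hold; in canonical form it is q < -16 || 2*g >= 3.
Before g := 2*q - 1: q < -16 || 4*q >= 5
Before g := q - 1: q < -16 || 4*q >= 5
Before skip: q < -16 || 4*q >= 5
Before g := q + q + 2: q < -16 || 4*q >= 5
Answer: WP = q < -16 || 4*q >= 5


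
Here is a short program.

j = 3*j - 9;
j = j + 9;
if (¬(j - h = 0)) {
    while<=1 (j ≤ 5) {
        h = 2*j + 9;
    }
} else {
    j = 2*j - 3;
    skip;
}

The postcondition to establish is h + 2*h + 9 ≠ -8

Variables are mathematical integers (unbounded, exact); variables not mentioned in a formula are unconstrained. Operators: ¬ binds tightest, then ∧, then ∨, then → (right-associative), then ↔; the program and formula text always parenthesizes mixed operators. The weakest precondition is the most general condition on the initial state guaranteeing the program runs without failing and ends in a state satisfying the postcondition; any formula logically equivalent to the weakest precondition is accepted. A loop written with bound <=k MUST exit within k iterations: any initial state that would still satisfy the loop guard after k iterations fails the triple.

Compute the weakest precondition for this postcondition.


Working backward. After the program, the postcondition h + 2*h + 9 ≠ -8 must hold; in canonical form it is 3*h ≠ -17.
Then branch requires (j ≤ 5 → ((¬(j ≤ 5)) ∧ 6*j ≠ -44)) ∧ ((¬(j ≤ 5)) → 3*h ≠ -17); else branch requires 3*h ≠ -17.
Before the if: ((¬(j = h)) → ((j ≤ 5 → ((¬(j ≤ 5)) ∧ 6*j ≠ -44)) ∧ ((¬(j ≤ 5)) → 3*h ≠ -17))) ∧ (j = h → 3*h ≠ -17)
Before j := j + 9: ((¬(j = h - 9)) → ((j ≤ -4 → ((¬(j ≤ -4)) ∧ 6*j ≠ -98)) ∧ ((¬(j ≤ -4)) → 3*h ≠ -17))) ∧ (j = h - 9 → 3*h ≠ -17)
Before j := 3*j - 9: ((¬(3*j = h)) → ((3*j ≤ 5 → ((¬(3*j ≤ 5)) ∧ 18*j ≠ -44)) ∧ ((¬(3*j ≤ 5)) → 3*h ≠ -17))) ∧ (3*j = h → 3*h ≠ -17)
Answer: WP = ((¬(3*j = h)) → ((3*j ≤ 5 → ((¬(3*j ≤ 5)) ∧ 18*j ≠ -44)) ∧ ((¬(3*j ≤ 5)) → 3*h ≠ -17))) ∧ (3*j = h → 3*h ≠ -17)


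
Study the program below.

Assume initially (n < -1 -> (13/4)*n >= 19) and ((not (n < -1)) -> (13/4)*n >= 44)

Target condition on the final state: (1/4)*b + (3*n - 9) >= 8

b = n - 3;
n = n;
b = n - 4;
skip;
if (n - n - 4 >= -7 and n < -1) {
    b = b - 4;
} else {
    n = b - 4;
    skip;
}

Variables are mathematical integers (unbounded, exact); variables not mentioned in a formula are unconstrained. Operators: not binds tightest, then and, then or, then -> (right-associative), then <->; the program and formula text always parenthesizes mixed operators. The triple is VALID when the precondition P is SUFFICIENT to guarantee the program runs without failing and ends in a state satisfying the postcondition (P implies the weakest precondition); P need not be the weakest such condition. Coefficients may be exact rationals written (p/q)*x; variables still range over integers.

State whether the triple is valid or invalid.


Working backward. After the program, the postcondition (1/4)*b + (3*n - 9) >= 8 must hold; in canonical form it is (1/4)*b + 3*n >= 17.
Then branch requires (1/4)*b + 3*n >= 18; else branch requires (13/4)*b >= 29.
Before the if: (n < -1 -> (1/4)*b + 3*n >= 18) and ((not (n < -1)) -> (13/4)*b >= 29)
Before skip: (n < -1 -> (1/4)*b + 3*n >= 18) and ((not (n < -1)) -> (13/4)*b >= 29)
Before b := n - 4: (n < -1 -> (13/4)*n >= 19) and ((not (n < -1)) -> (13/4)*n >= 42)
Before n := n: (n < -1 -> (13/4)*n >= 19) and ((not (n < -1)) -> (13/4)*n >= 42)
Before b := n - 3: (n < -1 -> (13/4)*n >= 19) and ((not (n < -1)) -> (13/4)*n >= 42)
The weakest precondition is (n < -1 -> (13/4)*n >= 19) and ((not (n < -1)) -> (13/4)*n >= 42).
Check whether (n < -1 -> (13/4)*n >= 19) and ((not (n < -1)) -> (13/4)*n >= 44) implies it.
Every state satisfying the precondition satisfies the weakest precondition: the implication holds.
Answer: valid


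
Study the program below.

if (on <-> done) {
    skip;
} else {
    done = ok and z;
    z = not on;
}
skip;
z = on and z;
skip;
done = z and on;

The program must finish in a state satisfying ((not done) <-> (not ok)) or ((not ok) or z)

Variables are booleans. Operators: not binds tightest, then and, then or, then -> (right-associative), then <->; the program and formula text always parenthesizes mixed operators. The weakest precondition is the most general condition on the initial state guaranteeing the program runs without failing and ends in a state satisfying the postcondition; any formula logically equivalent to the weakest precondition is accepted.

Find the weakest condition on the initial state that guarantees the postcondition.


Working backward. After the program, the postcondition ((not done) <-> (not ok)) or ((not ok) or z) must hold; in canonical form it is ((not done) <-> (not ok)) or (not ok) or z.
Before done := z and on: ((not (z and on)) <-> (not ok)) or (not ok) or z
Before skip: ((not (z and on)) <-> (not ok)) or (not ok) or z
Before z := on and z: ((not (on and z)) <-> (not ok)) or (not ok) or (on and z)
Before skip: ((not (on and z)) <-> (not ok)) or (not ok) or (on and z)
Then branch requires ((not (on and z)) <-> (not ok)) or (not ok) or (on and z); else branch requires not ok.
Before the if: ((on <-> done) -> (((not (on and z)) <-> (not ok)) or (not ok) or (on and z))) and ((not (on <-> done)) -> (not ok))
Answer: WP = ((on <-> done) -> (((not (on and z)) <-> (not ok)) or (not ok) or (on and z))) and ((not (on <-> done)) -> (not ok))


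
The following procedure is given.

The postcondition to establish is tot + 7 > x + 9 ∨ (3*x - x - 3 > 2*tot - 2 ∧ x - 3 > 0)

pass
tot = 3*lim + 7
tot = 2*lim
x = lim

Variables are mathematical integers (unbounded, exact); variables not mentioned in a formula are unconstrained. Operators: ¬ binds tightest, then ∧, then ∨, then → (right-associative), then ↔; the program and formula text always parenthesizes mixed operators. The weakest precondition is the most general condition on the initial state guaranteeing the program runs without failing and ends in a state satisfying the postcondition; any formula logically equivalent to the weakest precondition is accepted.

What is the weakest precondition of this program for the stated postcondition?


Working backward. After the program, the postcondition tot + 7 > x + 9 ∨ (3*x - x - 3 > 2*tot - 2 ∧ x - 3 > 0) must hold; in canonical form it is tot > x + 2 ∨ (2*x > 2*tot + 1 ∧ x > 3).
Before x := lim: tot > lim + 2 ∨ (2*lim > 2*tot + 1 ∧ lim > 3)
Before tot := 2*lim: lim > 2 ∨ (2*lim < -1 ∧ lim > 3)
Before tot := 3*lim + 7: lim > 2 ∨ (2*lim < -1 ∧ lim > 3)
Before skip: lim > 2 ∨ (2*lim < -1 ∧ lim > 3)
Answer: WP = lim > 2 ∨ (2*lim < -1 ∧ lim > 3)


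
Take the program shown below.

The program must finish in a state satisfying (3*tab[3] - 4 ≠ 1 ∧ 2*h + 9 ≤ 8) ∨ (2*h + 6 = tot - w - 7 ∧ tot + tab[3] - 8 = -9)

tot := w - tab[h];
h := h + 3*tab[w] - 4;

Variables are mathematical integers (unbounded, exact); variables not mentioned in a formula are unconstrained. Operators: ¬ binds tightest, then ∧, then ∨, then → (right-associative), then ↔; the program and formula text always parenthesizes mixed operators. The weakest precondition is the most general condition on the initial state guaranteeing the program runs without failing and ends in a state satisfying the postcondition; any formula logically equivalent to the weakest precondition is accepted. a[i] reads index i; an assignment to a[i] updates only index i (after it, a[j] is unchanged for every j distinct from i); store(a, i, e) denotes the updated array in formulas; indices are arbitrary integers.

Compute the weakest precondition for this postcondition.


Working backward. After the program, the postcondition (3*tab[3] - 4 ≠ 1 ∧ 2*h + 9 ≤ 8) ∨ (2*h + 6 = tot - w - 7 ∧ tot + tab[3] - 8 = -9) must hold; in canonical form it is (3*tab[3] ≠ 5 ∧ 2*h ≤ -1) ∨ (2*h + w = tot - 13 ∧ tab[3] + tot = -1).
Before h := h + 3*tab[w] - 4: (3*tab[3] ≠ 5 ∧ 6*tab[w] + 2*h ≤ 7) ∨ (6*tab[w] + 2*h + w = tot - 5 ∧ tab[3] + tot = -1)
Before tot := w - tab[h]: (3*tab[3] ≠ 5 ∧ 6*tab[w] + 2*h ≤ 7) ∨ (tab[h] + 6*tab[w] + 2*h = -5 ∧ tab[3] + w = tab[h] - 1)
Answer: WP = (3*tab[3] ≠ 5 ∧ 6*tab[w] + 2*h ≤ 7) ∨ (tab[h] + 6*tab[w] + 2*h = -5 ∧ tab[3] + w = tab[h] - 1)


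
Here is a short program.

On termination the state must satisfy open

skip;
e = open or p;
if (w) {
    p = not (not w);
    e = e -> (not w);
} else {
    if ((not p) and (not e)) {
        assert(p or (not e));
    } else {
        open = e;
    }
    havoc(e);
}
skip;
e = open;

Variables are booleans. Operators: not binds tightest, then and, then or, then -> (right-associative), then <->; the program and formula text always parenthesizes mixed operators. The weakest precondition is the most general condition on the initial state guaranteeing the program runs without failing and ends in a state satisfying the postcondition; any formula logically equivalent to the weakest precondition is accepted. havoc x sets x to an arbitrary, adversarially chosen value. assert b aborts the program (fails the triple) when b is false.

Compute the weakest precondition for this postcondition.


Working backward. After the program, open must hold.
Before e := open: open
Before skip: open
Then branch requires open; else branch requires (((not p) and (not e)) -> ((p or (not e)) and open)) and ((not ((not p) and (not e))) -> e).
Before the if: (w -> open) and ((not w) -> ((((not p) and (not e)) -> ((p or (not e)) and open)) and ((not ((not p) and (not e))) -> e)))
Before e := open or p: (w -> open) and ((not w) -> ((((not p) and (not (open or p))) -> ((p or (not (open or p))) and open)) and ((not ((not p) and (not (open or p)))) -> (open or p))))
Before skip: (w -> open) and ((not w) -> ((((not p) and (not (open or p))) -> ((p or (not (open or p))) and open)) and ((not ((not p) and (not (open or p)))) -> (open or p))))
Answer: WP = (w -> open) and ((not w) -> ((((not p) and (not (open or p))) -> ((p or (not (open or p))) and open)) and ((not ((not p) and (not (open or p)))) -> (open or p))))


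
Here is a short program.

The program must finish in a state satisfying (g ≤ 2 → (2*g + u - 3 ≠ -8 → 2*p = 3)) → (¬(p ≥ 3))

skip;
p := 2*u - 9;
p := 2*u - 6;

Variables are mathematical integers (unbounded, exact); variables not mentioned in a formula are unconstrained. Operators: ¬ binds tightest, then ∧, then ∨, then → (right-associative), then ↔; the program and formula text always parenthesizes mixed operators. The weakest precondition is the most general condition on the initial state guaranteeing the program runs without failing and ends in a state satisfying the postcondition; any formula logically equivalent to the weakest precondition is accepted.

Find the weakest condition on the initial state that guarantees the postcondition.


Working backward. After the program, the postcondition (g ≤ 2 → (2*g + u - 3 ≠ -8 → 2*p = 3)) → (¬(p ≥ 3)) must hold; in canonical form it is (g ≤ 2 → (2*g + u ≠ -5 → 2*p = 3)) → (¬(p ≥ 3)).
Before p := 2*u - 6: (g ≤ 2 → (2*g + u ≠ -5 → 4*u = 15)) → (¬(2*u ≥ 9))
Before p := 2*u - 9: (g ≤ 2 → (2*g + u ≠ -5 → 4*u = 15)) → (¬(2*u ≥ 9))
Before skip: (g ≤ 2 → (2*g + u ≠ -5 → 4*u = 15)) → (¬(2*u ≥ 9))
Answer: WP = (g ≤ 2 → (2*g + u ≠ -5 → 4*u = 15)) → (¬(2*u ≥ 9))


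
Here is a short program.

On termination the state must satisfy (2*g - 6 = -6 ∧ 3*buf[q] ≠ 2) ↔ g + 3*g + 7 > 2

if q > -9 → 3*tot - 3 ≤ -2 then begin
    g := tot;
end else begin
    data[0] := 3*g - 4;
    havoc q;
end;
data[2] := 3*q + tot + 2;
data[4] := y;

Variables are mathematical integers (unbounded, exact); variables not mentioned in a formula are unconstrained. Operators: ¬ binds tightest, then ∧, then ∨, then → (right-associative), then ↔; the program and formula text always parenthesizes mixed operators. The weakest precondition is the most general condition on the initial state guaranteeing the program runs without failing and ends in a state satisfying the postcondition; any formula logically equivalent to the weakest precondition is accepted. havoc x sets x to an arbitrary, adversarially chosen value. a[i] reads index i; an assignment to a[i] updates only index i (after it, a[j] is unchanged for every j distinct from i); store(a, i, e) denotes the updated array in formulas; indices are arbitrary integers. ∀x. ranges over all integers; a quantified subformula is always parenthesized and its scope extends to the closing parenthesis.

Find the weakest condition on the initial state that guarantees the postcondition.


Working backward. After the program, the postcondition (2*g - 6 = -6 ∧ 3*buf[q] ≠ 2) ↔ g + 3*g + 7 > 2 must hold; in canonical form it is (2*g = 0 ∧ 3*buf[q] ≠ 2) ↔ 4*g > -5.
Before data[4] := y: (2*g = 0 ∧ 3*buf[q] ≠ 2) ↔ 4*g > -5
Before data[2] := 3*q + tot + 2: (2*g = 0 ∧ 3*buf[q] ≠ 2) ↔ 4*g > -5
Then branch requires (2*tot = 0 ∧ 3*buf[q] ≠ 2) ↔ 4*tot > -5; else branch requires ∀q_1. ((2*g = 0 ∧ 3*buf[q_1] ≠ 2) ↔ 4*g > -5).
Before the if: ((q > -9 → 3*tot ≤ 1) → ((2*tot = 0 ∧ 3*buf[q] ≠ 2) ↔ 4*tot > -5)) ∧ ((¬(q > -9 → 3*tot ≤ 1)) → (∀q_1. ((2*g = 0 ∧ 3*buf[q_1] ≠ 2) ↔ 4*g > -5)))
Answer: WP = ((q > -9 → 3*tot ≤ 1) → ((2*tot = 0 ∧ 3*buf[q] ≠ 2) ↔ 4*tot > -5)) ∧ ((¬(q > -9 → 3*tot ≤ 1)) → (∀q_1. ((2*g = 0 ∧ 3*buf[q_1] ≠ 2) ↔ 4*g > -5)))


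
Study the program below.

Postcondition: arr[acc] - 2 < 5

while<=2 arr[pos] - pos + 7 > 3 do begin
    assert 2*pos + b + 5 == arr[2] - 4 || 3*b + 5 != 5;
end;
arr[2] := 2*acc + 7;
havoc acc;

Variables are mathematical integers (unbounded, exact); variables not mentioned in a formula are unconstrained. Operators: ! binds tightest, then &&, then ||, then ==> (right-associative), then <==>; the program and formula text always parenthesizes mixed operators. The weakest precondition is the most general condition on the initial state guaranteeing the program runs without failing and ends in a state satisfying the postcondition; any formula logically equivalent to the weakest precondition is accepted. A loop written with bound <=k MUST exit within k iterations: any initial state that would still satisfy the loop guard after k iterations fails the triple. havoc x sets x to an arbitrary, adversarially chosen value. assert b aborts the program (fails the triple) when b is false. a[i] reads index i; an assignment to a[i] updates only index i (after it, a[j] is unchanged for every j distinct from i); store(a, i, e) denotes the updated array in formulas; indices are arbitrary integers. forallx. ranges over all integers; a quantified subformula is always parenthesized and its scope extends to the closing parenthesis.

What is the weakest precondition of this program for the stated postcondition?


Working backward. After the program, the postcondition arr[acc] - 2 < 5 must hold; in canonical form it is arr[acc] < 7.
Before havoc acc: forall acc_1. arr[acc_1] < 7
Before arr[2] := 2*acc + 7: forall acc_1. store(arr, 2, 2*acc + 7)[acc_1] < 7
Before the loop (bound <=2), unroll the exhaustion recursion (WP_0 = exit-now case; WP_j = one more guarded iteration, up to j = 2):
  WP_0: (!(arr[pos] > pos - 4)) && (forall acc_1. store(arr, 2, 2*acc + 7)[acc_1] < 7)
  WP_1: (arr[pos] > pos - 4 ==> ((b + 2*pos == arr[2] - 9 || 3*b != 0) && (!(arr[pos] > pos - 4)) && (forall acc_1. store(arr, 2, 2*acc + 7)[acc_1] < 7))) && ((!(arr[pos] > pos - 4)) ==> (forall acc_1. store(arr, 2, 2*acc + 7)[acc_1] < 7))
  WP_2: (arr[pos] > pos - 4 ==> ((b + 2*pos == arr[2] - 9 || 3*b != 0) && (arr[pos] > pos - 4 ==> ((b + 2*pos == arr[2] - 9 || 3*b != 0) && (!(arr[pos] > pos - 4)) && (forall acc_1. store(arr, 2, 2*acc + 7)[acc_1] < 7))) && ((!(arr[pos] > pos - 4)) ==> (forall acc_1. store(arr, 2, 2*acc + 7)[acc_1] < 7)))) && ((!(arr[pos] > pos - 4)) ==> (forall acc_1. store(arr, 2, 2*acc + 7)[acc_1] < 7))
So before the loop: (arr[pos] > pos - 4 ==> ((b + 2*pos == arr[2] - 9 || 3*b != 0) && (arr[pos] > pos - 4 ==> ((b + 2*pos == arr[2] - 9 || 3*b != 0) && (!(arr[pos] > pos - 4)) && (forall acc_1. store(arr, 2, 2*acc + 7)[acc_1] < 7))) && ((!(arr[pos] > pos - 4)) ==> (forall acc_1. store(arr, 2, 2*acc + 7)[acc_1] < 7)))) && ((!(arr[pos] > pos - 4)) ==> (forall acc_1. store(arr, 2, 2*acc + 7)[acc_1] < 7))
Answer: WP = (arr[pos] > pos - 4 ==> ((b + 2*pos == arr[2] - 9 || 3*b != 0) && (arr[pos] > pos - 4 ==> ((b + 2*pos == arr[2] - 9 || 3*b != 0) && (!(arr[pos] > pos - 4)) && (forall acc_1. store(arr, 2, 2*acc + 7)[acc_1] < 7))) && ((!(arr[pos] > pos - 4)) ==> (forall acc_1. store(arr, 2, 2*acc + 7)[acc_1] < 7)))) && ((!(arr[pos] > pos - 4)) ==> (forall acc_1. store(arr, 2, 2*acc + 7)[acc_1] < 7))


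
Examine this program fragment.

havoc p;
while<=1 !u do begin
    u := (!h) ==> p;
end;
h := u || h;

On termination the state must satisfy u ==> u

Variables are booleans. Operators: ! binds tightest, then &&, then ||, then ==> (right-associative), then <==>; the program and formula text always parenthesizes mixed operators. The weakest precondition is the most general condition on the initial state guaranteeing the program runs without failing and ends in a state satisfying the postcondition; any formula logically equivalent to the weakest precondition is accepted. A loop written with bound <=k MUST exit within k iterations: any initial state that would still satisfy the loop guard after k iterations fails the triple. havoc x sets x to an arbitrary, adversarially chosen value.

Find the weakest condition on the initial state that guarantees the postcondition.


Working backward. After the program, the postcondition u ==> u must hold; in canonical form it is true.
Before h := u || h: true
Before the loop (bound <=1), unroll the exhaustion recursion (WP_0 = exit-now case; WP_j = one more guarded iteration, up to j = 1):
  WP_0: u
  WP_1: (!u) ==> ((!h) ==> p)
So before the loop: (!u) ==> ((!h) ==> p)
Before havoc p: (!u) ==> h
Answer: WP = (!u) ==> h


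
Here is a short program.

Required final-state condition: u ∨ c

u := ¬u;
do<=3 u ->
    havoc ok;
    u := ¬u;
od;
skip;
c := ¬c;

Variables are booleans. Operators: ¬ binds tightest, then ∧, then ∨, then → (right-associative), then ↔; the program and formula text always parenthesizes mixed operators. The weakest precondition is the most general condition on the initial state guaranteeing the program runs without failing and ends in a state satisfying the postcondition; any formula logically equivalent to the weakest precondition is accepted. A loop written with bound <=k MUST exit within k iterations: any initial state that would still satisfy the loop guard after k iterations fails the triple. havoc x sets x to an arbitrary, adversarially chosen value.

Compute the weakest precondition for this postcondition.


Working backward. After the program, u ∨ c must hold.
Before c := ¬c: u ∨ (¬c)
Before skip: u ∨ (¬c)
Before the loop (bound <=3), unroll the exhaustion recursion (WP_0 = exit-now case; WP_j = one more guarded iteration, up to j = 3):
  WP_0: (¬u) ∧ (u ∨ (¬c))
  WP_1: (u → (u ∧ ((¬u) ∨ (¬c)))) ∧ ((¬u) → (u ∨ (¬c)))
  WP_2: (u → (((¬u) → ((¬u) ∧ (u ∨ (¬c)))) ∧ (u → ((¬u) ∨ (¬c))))) ∧ ((¬u) → (u ∨ (¬c)))
  WP_3: (u → (((¬u) → ((u → (u ∧ ((¬u) ∨ (¬c)))) ∧ ((¬u) → (u ∨ (¬c))))) ∧ (u → ((¬u) ∨ (¬c))))) ∧ ((¬u) → (u ∨ (¬c)))
So before the loop: (u → (((¬u) → ((u → (u ∧ ((¬u) ∨ (¬c)))) ∧ ((¬u) → (u ∨ (¬c))))) ∧ (u → ((¬u) ∨ (¬c))))) ∧ ((¬u) → (u ∨ (¬c)))
Before u := ¬u: ((¬u) → ((u → (((¬u) → ((¬u) ∧ (u ∨ (¬c)))) ∧ (u → ((¬u) ∨ (¬c))))) ∧ ((¬u) → (u ∨ (¬c))))) ∧ (u → ((¬u) ∨ (¬c)))
Answer: WP = ((¬u) → ((u → (((¬u) → ((¬u) ∧ (u ∨ (¬c)))) ∧ (u → ((¬u) ∨ (¬c))))) ∧ ((¬u) → (u ∨ (¬c))))) ∧ (u → ((¬u) ∨ (¬c)))


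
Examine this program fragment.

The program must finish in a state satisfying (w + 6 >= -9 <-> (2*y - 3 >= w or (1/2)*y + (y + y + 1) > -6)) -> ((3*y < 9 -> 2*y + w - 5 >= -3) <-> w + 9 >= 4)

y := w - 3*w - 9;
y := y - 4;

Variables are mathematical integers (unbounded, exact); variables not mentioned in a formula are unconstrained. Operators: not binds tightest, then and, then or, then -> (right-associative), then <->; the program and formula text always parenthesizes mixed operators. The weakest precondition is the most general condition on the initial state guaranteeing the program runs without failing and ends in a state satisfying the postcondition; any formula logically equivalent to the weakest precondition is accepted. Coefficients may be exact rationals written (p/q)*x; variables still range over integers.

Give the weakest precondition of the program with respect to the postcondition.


Working backward. After the program, the postcondition (w + 6 >= -9 <-> (2*y - 3 >= w or (1/2)*y + (y + y + 1) > -6)) -> ((3*y < 9 -> 2*y + w - 5 >= -3) <-> w + 9 >= 4) must hold; in canonical form it is (w >= -15 <-> (2*y >= w + 3 or (5/2)*y > -7)) -> ((3*y < 9 -> w + 2*y >= 2) <-> w >= -5).
Before y := y - 4: (w >= -15 <-> (2*y >= w + 11 or (5/2)*y > 3)) -> ((3*y < 21 -> w + 2*y >= 10) <-> w >= -5)
Before y := w - 3*w - 9: (w >= -15 <-> (5*w <= -29 or 5*w < -51/2)) -> ((6*w > -48 -> 3*w <= -28) <-> w >= -5)
Answer: WP = (w >= -15 <-> (5*w <= -29 or 5*w < -51/2)) -> ((6*w > -48 -> 3*w <= -28) <-> w >= -5)


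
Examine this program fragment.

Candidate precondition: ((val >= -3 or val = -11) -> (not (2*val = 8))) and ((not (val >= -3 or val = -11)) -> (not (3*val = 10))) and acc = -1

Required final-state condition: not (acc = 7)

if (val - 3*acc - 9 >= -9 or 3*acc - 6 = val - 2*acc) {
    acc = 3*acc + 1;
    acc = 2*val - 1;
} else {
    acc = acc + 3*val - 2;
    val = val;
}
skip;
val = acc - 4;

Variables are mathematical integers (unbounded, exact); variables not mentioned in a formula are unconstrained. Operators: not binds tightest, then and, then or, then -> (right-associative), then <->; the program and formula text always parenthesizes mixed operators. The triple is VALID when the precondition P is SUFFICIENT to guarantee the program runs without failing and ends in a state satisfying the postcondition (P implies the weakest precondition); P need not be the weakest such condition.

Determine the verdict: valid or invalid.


Working backward. After the program, not (acc = 7) must hold.
Before val := acc - 4: not (acc = 7)
Before skip: not (acc = 7)
Then branch requires not (2*val = 8); else branch requires not (acc + 3*val = 9).
Before the if: ((val >= 3*acc or 5*acc = val + 6) -> (not (2*val = 8))) and ((not (val >= 3*acc or 5*acc = val + 6)) -> (not (acc + 3*val = 9)))
The weakest precondition is ((val >= 3*acc or 5*acc = val + 6) -> (not (2*val = 8))) and ((not (val >= 3*acc or 5*acc = val + 6)) -> (not (acc + 3*val = 9))).
Check whether ((val >= -3 or val = -11) -> (not (2*val = 8))) and ((not (val >= -3 or val = -11)) -> (not (3*val = 10))) and acc = -1 implies it.
Every state satisfying the precondition satisfies the weakest precondition: the implication holds.
Answer: valid


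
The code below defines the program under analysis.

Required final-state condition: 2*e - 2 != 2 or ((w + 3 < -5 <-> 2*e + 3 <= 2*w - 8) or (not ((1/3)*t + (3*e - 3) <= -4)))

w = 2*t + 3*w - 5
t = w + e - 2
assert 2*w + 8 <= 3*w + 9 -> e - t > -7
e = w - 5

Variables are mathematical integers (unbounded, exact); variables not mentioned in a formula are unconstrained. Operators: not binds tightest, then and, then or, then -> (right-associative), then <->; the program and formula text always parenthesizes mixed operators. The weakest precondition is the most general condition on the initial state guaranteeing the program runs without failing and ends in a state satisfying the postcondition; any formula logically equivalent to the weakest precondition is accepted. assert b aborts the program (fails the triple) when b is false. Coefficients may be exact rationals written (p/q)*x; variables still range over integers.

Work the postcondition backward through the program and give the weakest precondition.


Working backward. After the program, the postcondition 2*e - 2 != 2 or ((w + 3 < -5 <-> 2*e + 3 <= 2*w - 8) or (not ((1/3)*t + (3*e - 3) <= -4))) must hold; in canonical form it is 2*e != 4 or (w < -8 <-> 2*e <= 2*w - 11) or (not (3*e + (1/3)*t <= -1)).
Before e := w - 5: 2*w != 14 or (not (w < -8)) or (not ((1/3)*t + 3*w <= 14))
Before assert 2*w + 8 <= 3*w + 9 -> e - t > -7: (w >= -1 -> e > t - 7) and (2*w != 14 or (not (w < -8)) or (not ((1/3)*t + 3*w <= 14)))
Before t := w + e - 2: (w >= -1 -> w < 9) and (2*w != 14 or (not (w < -8)) or (not ((1/3)*e + (10/3)*w <= 44/3)))
Before w := 2*t + 3*w - 5: (2*t + 3*w >= 4 -> 2*t + 3*w < 14) and (4*t + 6*w != 24 or (not (2*t + 3*w < -3)) or (not ((1/3)*e + (20/3)*t + 10*w <= 94/3)))
Answer: WP = (2*t + 3*w >= 4 -> 2*t + 3*w < 14) and (4*t + 6*w != 24 or (not (2*t + 3*w < -3)) or (not ((1/3)*e + (20/3)*t + 10*w <= 94/3)))


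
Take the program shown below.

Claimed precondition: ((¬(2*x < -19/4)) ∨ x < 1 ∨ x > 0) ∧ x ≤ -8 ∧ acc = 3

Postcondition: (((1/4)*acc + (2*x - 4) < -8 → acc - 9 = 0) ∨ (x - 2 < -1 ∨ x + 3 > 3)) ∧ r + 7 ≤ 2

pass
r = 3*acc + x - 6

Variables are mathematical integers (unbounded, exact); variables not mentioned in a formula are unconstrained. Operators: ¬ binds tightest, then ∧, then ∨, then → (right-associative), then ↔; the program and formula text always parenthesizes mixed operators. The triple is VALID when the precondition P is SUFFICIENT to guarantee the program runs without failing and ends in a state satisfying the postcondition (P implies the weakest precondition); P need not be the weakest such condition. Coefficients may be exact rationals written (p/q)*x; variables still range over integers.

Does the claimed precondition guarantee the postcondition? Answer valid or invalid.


Working backward. After the program, the postcondition (((1/4)*acc + (2*x - 4) < -8 → acc - 9 = 0) ∨ (x - 2 < -1 ∨ x + 3 > 3)) ∧ r + 7 ≤ 2 must hold; in canonical form it is (((1/4)*acc + 2*x < -4 → acc = 9) ∨ x < 1 ∨ x > 0) ∧ r ≤ -5.
Before r := 3*acc + x - 6: (((1/4)*acc + 2*x < -4 → acc = 9) ∨ x < 1 ∨ x > 0) ∧ 3*acc + x ≤ 1
Before skip: (((1/4)*acc + 2*x < -4 → acc = 9) ∨ x < 1 ∨ x > 0) ∧ 3*acc + x ≤ 1
The weakest precondition is (((1/4)*acc + 2*x < -4 → acc = 9) ∨ x < 1 ∨ x > 0) ∧ 3*acc + x ≤ 1.
Check whether ((¬(2*x < -19/4)) ∨ x < 1 ∨ x > 0) ∧ x ≤ -8 ∧ acc = 3 implies it.
Every state satisfying the precondition satisfies the weakest precondition: the implication holds.
Answer: valid


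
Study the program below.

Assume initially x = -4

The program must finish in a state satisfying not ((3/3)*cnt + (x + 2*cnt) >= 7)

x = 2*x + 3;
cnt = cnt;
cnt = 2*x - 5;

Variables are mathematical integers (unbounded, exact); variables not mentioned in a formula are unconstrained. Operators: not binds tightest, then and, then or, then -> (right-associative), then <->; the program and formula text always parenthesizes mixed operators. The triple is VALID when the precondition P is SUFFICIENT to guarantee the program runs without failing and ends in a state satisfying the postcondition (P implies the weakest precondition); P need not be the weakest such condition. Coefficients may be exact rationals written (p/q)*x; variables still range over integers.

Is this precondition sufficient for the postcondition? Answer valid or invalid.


Working backward. After the program, the postcondition not ((3/3)*cnt + (x + 2*cnt) >= 7) must hold; in canonical form it is not (3*cnt + x >= 7).
Before cnt := 2*x - 5: not (7*x >= 22)
Before cnt := cnt: not (7*x >= 22)
Before x := 2*x + 3: not (14*x >= 1)
The weakest precondition is not (14*x >= 1).
Check whether x = -4 implies it.
Every state satisfying the precondition satisfies the weakest precondition: the implication holds.
Answer: valid


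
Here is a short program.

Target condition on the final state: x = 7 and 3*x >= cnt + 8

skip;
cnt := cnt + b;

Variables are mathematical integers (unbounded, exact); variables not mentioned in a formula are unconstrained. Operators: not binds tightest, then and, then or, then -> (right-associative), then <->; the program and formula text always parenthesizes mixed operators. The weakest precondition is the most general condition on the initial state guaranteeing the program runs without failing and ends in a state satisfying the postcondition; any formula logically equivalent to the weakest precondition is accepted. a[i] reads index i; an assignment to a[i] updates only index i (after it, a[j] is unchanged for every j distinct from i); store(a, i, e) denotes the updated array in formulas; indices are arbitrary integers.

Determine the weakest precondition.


Working backward. After the program, x = 7 and 3*x >= cnt + 8 must hold.
Before cnt := cnt + b: x = 7 and 3*x >= b + cnt + 8
Before skip: x = 7 and 3*x >= b + cnt + 8
Answer: WP = x = 7 and 3*x >= b + cnt + 8


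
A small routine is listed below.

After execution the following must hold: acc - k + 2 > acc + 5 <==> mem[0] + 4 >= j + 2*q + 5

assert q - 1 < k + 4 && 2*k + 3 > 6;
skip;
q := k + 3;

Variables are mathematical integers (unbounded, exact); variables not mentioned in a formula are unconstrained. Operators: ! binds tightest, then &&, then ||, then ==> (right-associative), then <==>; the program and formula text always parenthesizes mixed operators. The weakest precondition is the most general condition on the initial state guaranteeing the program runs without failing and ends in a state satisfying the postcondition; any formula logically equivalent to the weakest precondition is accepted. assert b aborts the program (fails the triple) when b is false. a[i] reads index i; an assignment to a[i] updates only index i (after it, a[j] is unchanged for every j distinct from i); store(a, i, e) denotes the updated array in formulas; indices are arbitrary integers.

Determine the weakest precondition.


Working backward. After the program, the postcondition acc - k + 2 > acc + 5 <==> mem[0] + 4 >= j + 2*q + 5 must hold; in canonical form it is k < -3 <==> mem[0] >= j + 2*q + 1.
Before q := k + 3: k < -3 <==> mem[0] >= j + 2*k + 7
Before skip: k < -3 <==> mem[0] >= j + 2*k + 7
Before assert q - 1 < k + 4 && 2*k + 3 > 6: q < k + 5 && 2*k > 3 && (k < -3 <==> mem[0] >= j + 2*k + 7)
Answer: WP = q < k + 5 && 2*k > 3 && (k < -3 <==> mem[0] >= j + 2*k + 7)


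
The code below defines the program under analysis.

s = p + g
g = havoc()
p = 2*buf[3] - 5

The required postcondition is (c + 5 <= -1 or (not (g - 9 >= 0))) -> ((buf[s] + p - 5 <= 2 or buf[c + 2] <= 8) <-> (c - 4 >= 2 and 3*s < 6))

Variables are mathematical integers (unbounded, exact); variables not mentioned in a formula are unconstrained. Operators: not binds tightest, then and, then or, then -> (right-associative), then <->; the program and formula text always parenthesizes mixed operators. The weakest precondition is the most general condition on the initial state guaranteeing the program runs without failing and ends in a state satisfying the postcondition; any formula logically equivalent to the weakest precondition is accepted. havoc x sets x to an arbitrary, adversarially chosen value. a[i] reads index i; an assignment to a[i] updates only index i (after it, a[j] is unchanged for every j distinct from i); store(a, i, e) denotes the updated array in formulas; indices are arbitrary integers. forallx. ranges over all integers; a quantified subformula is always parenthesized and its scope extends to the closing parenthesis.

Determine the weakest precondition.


Working backward. After the program, the postcondition (c + 5 <= -1 or (not (g - 9 >= 0))) -> ((buf[s] + p - 5 <= 2 or buf[c + 2] <= 8) <-> (c - 4 >= 2 and 3*s < 6)) must hold; in canonical form it is (c <= -6 or (not (g >= 9))) -> ((buf[s] + p <= 7 or buf[c + 2] <= 8) <-> (c >= 6 and 3*s < 6)).
Before p := 2*buf[3] - 5: (c <= -6 or (not (g >= 9))) -> ((2*buf[3] + buf[s] <= 12 or buf[c + 2] <= 8) <-> (c >= 6 and 3*s < 6))
Before havoc g: forall g_1. ((c <= -6 or (not (g_1 >= 9))) -> ((2*buf[3] + buf[s] <= 12 or buf[c + 2] <= 8) <-> (c >= 6 and 3*s < 6)))
Before s := p + g: forall g_1. ((c <= -6 or (not (g_1 >= 9))) -> ((buf[g + p] + 2*buf[3] <= 12 or buf[c + 2] <= 8) <-> (c >= 6 and 3*g + 3*p < 6)))
Answer: WP = forall g_1. ((c <= -6 or (not (g_1 >= 9))) -> ((buf[g + p] + 2*buf[3] <= 12 or buf[c + 2] <= 8) <-> (c >= 6 and 3*g + 3*p < 6)))


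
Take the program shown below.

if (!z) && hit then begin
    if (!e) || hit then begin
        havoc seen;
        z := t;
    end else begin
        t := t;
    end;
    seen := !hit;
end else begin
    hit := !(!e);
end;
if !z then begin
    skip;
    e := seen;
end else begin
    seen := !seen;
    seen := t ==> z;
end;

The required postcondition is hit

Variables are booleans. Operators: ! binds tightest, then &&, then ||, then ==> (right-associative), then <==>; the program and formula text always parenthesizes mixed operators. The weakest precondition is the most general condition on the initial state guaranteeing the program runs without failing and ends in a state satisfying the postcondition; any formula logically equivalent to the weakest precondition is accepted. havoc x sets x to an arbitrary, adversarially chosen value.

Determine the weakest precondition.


Working backward. After the program, hit must hold.
Then branch requires hit; else branch requires hit.
Before the if: ((!z) ==> hit) && (z ==> hit)
Then branch requires (((!e) || hit) ==> (((!t) ==> hit) && (t ==> hit))) && ((!((!e) || hit)) ==> (((!z) ==> hit) && (z ==> hit))); else branch requires ((!z) ==> e) && (z ==> e).
Before the if: (((!z) && hit) ==> ((((!e) || hit) ==> (((!t) ==> hit) && (t ==> hit))) && ((!((!e) || hit)) ==> (((!z) ==> hit) && (z ==> hit))))) && ((!((!z) && hit)) ==> (((!z) ==> e) && (z ==> e)))
Answer: WP = (((!z) && hit) ==> ((((!e) || hit) ==> (((!t) ==> hit) && (t ==> hit))) && ((!((!e) || hit)) ==> (((!z) ==> hit) && (z ==> hit))))) && ((!((!z) && hit)) ==> (((!z) ==> e) && (z ==> e)))


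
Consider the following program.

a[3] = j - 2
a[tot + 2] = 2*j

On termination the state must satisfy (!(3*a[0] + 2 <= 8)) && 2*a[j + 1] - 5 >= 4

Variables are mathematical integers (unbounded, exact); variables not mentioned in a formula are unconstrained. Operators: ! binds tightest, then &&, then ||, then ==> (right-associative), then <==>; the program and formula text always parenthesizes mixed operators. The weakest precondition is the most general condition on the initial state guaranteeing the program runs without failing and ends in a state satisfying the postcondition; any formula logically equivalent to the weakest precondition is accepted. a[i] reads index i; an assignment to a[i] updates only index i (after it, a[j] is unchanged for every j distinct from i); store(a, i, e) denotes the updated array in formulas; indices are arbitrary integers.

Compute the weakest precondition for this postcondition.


Working backward. After the program, the postcondition (!(3*a[0] + 2 <= 8)) && 2*a[j + 1] - 5 >= 4 must hold; in canonical form it is (!(3*a[0] <= 6)) && 2*a[j + 1] >= 9.
Before a[tot + 2] := 2*j: (!(3*store(a, tot + 2, 2*j)[0] <= 6)) && 2*store(a, tot + 2, 2*j)[j + 1] >= 9
Before a[3] := j - 2: (!(3*store(store(a, 3, j - 2), tot + 2, 2*j)[0] <= 6)) && 2*store(store(a, 3, j - 2), tot + 2, 2*j)[j + 1] >= 9
Answer: WP = (!(3*store(store(a, 3, j - 2), tot + 2, 2*j)[0] <= 6)) && 2*store(store(a, 3, j - 2), tot + 2, 2*j)[j + 1] >= 9
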